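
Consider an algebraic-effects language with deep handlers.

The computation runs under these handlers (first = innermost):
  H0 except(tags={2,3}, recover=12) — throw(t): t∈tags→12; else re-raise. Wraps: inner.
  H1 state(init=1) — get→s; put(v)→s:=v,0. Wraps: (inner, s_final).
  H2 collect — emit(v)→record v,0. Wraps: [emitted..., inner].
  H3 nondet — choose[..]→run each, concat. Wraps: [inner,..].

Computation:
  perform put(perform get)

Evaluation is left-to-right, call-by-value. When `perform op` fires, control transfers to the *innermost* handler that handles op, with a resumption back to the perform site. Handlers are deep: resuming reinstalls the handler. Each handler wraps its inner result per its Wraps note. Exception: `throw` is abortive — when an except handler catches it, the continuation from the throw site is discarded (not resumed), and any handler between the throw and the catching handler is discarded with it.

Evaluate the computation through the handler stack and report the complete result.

Working:
get @ H1 ⇒ 1
put(1) @ H1 ⇒ s:=1
H0 returns 0
H1 returns (0, 1)
H2 returns [(0, 1)]
H3 returns [[(0, 1)]]
= [[(0, 1)]]

Answer: [[(0, 1)]]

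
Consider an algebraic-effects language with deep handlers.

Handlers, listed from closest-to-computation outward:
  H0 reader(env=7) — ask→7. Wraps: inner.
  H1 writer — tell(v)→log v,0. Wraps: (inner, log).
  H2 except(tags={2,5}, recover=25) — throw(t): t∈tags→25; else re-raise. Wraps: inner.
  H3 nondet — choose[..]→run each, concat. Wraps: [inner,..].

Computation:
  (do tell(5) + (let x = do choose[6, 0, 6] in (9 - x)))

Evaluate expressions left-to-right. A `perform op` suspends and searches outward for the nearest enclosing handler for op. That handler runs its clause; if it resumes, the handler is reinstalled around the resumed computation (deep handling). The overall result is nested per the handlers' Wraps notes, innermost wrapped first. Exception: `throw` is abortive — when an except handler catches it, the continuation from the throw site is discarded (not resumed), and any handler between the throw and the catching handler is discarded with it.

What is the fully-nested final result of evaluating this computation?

Working:
tell(5) @ H1 ⇒ log+=5
choose[6, 0, 6] @ H3
  branch[0] choose=6:
    H0 returns 3
    H1 returns (3, (5))
    H2 returns (3, (5))
    H3 returns [(3, (5))]
  branch[1] choose=0:
    H0 returns 9
    H1 returns (9, (5))
    H2 returns (9, (5))
    H3 returns [(9, (5))]
  branch[2] choose=6:
    H0 returns 3
    H1 returns (3, (5))
    H2 returns (3, (5))
    H3 returns [(3, (5))]
= [(3, (5)), (9, (5)), (3, (5))]

Answer: [(3, (5)), (9, (5)), (3, (5))]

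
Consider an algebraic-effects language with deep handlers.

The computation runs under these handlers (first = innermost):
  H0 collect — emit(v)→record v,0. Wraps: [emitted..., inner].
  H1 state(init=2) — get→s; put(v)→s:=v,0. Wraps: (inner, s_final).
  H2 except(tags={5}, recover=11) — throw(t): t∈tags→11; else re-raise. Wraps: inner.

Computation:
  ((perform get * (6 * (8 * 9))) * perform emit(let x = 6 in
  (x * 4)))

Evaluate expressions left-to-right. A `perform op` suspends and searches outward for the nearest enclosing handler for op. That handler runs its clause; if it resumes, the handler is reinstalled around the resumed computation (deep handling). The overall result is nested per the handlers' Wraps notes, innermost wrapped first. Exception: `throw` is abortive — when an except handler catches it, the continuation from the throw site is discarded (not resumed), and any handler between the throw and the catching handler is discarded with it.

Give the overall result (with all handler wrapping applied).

Answer: ([24, 0], 2)

Evaluation trace:
get @ H1 ⇒ 2
emit(24) @ H0 ⇒ out+=24
H0 returns [24, 0]
H1 returns ([24, 0], 2)
H2 returns ([24, 0], 2)
= ([24, 0], 2)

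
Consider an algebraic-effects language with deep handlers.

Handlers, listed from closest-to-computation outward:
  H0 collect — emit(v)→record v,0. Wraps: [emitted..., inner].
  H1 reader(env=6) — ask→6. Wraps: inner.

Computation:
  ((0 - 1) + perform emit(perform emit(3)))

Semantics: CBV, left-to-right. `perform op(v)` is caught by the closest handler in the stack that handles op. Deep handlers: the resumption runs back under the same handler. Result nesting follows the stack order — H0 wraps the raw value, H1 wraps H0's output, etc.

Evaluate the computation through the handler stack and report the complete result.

Answer: [3, 0, -1]

Evaluation trace:
emit(3) @ H0 ⇒ out+=3
emit(0) @ H0 ⇒ out+=0
H0 returns [3, 0, -1]
H1 returns [3, 0, -1]
= [3, 0, -1]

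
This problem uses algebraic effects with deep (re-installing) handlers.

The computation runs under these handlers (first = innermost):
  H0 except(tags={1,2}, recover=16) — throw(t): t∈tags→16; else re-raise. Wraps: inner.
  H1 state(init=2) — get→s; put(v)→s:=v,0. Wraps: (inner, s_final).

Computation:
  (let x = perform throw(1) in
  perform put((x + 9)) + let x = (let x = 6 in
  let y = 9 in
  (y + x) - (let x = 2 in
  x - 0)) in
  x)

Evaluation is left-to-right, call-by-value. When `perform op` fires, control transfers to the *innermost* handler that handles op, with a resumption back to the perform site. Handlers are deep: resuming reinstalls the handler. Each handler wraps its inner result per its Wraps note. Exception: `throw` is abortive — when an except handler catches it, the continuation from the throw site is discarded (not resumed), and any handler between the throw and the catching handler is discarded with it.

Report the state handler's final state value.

Answer: 2

Step-by-step:
throw(1) @ H0 caught ⇒ 16
H1 returns (16, 2)
= (16, 2)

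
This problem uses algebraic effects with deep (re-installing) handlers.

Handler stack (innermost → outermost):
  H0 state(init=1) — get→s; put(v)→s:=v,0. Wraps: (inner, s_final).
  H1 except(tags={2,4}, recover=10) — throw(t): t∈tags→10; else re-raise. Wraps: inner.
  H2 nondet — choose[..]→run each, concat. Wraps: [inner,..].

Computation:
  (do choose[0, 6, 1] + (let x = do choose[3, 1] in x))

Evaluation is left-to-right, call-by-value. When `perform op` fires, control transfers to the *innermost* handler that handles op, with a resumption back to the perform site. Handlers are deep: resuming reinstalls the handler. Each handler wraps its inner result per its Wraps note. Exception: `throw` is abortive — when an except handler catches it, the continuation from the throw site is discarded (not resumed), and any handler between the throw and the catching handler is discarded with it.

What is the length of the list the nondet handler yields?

Answer: 6

Step-by-step:
choose[0, 6, 1] @ H2
  branch[0] choose=0:
    choose[3, 1] @ H2
      branch[0] choose=3:
        H0 returns (3, 1)
        H1 returns (3, 1)
        H2 returns [(3, 1)]
      branch[1] choose=1:
        H0 returns (1, 1)
        H1 returns (1, 1)
        H2 returns [(1, 1)]
  branch[1] choose=6:
    choose[3, 1] @ H2
      branch[0] choose=3:
        H0 returns (9, 1)
        H1 returns (9, 1)
        H2 returns [(9, 1)]
      branch[1] choose=1:
        H0 returns (7, 1)
        H1 returns (7, 1)
        H2 returns [(7, 1)]
  branch[2] choose=1:
    choose[3, 1] @ H2
      branch[0] choose=3:
        H0 returns (4, 1)
        H1 returns (4, 1)
        H2 returns [(4, 1)]
      branch[1] choose=1:
        H0 returns (2, 1)
        H1 returns (2, 1)
        H2 returns [(2, 1)]
= [(3, 1), (1, 1), (9, 1), (7, 1), (4, 1), (2, 1)]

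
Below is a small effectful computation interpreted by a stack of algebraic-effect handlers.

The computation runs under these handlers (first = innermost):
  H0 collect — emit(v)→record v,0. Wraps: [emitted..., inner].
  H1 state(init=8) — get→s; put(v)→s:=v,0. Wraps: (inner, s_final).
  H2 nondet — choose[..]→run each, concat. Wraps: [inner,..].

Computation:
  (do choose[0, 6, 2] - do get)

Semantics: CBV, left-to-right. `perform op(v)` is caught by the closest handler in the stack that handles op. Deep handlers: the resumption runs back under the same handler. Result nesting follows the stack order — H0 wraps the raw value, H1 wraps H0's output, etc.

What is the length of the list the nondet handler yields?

Answer: 3

Working:
choose[0, 6, 2] @ H2
  branch[0] choose=0:
    get @ H1 ⇒ 8
    H0 returns [-8]
    H1 returns ([-8], 8)
    H2 returns [([-8], 8)]
  branch[1] choose=6:
    get @ H1 ⇒ 8
    H0 returns [-2]
    H1 returns ([-2], 8)
    H2 returns [([-2], 8)]
  branch[2] choose=2:
    get @ H1 ⇒ 8
    H0 returns [-6]
    H1 returns ([-6], 8)
    H2 returns [([-6], 8)]
= [([-8], 8), ([-2], 8), ([-6], 8)]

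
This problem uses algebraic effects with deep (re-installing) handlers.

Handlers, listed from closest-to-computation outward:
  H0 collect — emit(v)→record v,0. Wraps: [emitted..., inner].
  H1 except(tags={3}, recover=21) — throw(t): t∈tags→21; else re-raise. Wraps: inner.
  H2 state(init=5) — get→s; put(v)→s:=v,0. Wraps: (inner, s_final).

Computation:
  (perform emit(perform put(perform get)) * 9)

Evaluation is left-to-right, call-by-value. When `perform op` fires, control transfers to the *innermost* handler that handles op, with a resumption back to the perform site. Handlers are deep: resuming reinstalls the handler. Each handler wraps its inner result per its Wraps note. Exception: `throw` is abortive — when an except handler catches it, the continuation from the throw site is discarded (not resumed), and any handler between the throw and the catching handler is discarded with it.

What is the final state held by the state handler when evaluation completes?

Step-by-step:
get @ H2 ⇒ 5
put(5) @ H2 ⇒ s:=5
emit(0) @ H0 ⇒ out+=0
H0 returns [0, 0]
H1 returns [0, 0]
H2 returns ([0, 0], 5)
= ([0, 0], 5)

Answer: 5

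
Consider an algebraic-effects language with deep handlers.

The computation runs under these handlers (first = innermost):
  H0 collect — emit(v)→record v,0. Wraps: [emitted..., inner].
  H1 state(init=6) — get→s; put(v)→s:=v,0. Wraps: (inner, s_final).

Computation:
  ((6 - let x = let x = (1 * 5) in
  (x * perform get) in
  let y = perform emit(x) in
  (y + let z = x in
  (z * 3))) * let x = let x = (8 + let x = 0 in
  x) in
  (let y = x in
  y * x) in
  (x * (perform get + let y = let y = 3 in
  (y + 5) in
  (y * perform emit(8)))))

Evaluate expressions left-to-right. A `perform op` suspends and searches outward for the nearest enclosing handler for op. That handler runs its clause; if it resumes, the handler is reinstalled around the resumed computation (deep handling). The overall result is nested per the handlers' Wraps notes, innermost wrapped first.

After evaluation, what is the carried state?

Answer: 6

Step-by-step:
get @ H1 ⇒ 6
emit(30) @ H0 ⇒ out+=30
get @ H1 ⇒ 6
emit(8) @ H0 ⇒ out+=8
H0 returns [30, 8, -32256]
H1 returns ([30, 8, -32256], 6)
= ([30, 8, -32256], 6)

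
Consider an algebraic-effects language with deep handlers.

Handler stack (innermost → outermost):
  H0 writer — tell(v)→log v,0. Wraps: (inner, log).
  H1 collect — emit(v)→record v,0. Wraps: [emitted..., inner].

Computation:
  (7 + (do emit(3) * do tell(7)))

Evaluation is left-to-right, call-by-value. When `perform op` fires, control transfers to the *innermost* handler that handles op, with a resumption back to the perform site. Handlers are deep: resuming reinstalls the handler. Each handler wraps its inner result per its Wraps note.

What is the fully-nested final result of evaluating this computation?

Evaluation trace:
emit(3) @ H1 ⇒ out+=3
tell(7) @ H0 ⇒ log+=7
H0 returns (7, (7))
H1 returns [3, (7, (7))]
= [3, (7, (7))]

Answer: [3, (7, (7))]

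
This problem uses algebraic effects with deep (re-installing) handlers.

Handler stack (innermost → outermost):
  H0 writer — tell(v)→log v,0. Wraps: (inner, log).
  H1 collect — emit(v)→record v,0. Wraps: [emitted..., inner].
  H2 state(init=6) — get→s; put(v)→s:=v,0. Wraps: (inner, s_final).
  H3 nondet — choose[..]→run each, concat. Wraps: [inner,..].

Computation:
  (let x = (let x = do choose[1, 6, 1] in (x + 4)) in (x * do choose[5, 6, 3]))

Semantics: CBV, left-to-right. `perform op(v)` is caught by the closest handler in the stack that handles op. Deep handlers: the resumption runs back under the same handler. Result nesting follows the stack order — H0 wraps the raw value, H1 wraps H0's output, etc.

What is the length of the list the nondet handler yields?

Answer: 9

Step-by-step:
choose[1, 6, 1] @ H3
  branch[0] choose=1:
    choose[5, 6, 3] @ H3
      branch[0] choose=5:
        H0 returns (25, ())
        H1 returns [(25, ())]
        H2 returns ([(25, ())], 6)
        H3 returns [([(25, ())], 6)]
      branch[1] choose=6:
        H0 returns (30, ())
        H1 returns [(30, ())]
        H2 returns ([(30, ())], 6)
        H3 returns [([(30, ())], 6)]
      branch[2] choose=3:
        H0 returns (15, ())
        H1 returns [(15, ())]
        H2 returns ([(15, ())], 6)
        H3 returns [([(15, ())], 6)]
  branch[1] choose=6:
    choose[5, 6, 3] @ H3
      branch[0] choose=5:
        H0 returns (50, ())
        H1 returns [(50, ())]
        H2 returns ([(50, ())], 6)
        H3 returns [([(50, ())], 6)]
      branch[1] choose=6:
        H0 returns (60, ())
        H1 returns [(60, ())]
        H2 returns ([(60, ())], 6)
        H3 returns [([(60, ())], 6)]
      branch[2] choose=3:
        H0 returns (30, ())
        H1 returns [(30, ())]
        H2 returns ([(30, ())], 6)
        H3 returns [([(30, ())], 6)]
  branch[2] choose=1:
    choose[5, 6, 3] @ H3
      branch[0] choose=5:
        H0 returns (25, ())
        H1 returns [(25, ())]
        H2 returns ([(25, ())], 6)
        H3 returns [([(25, ())], 6)]
      branch[1] choose=6:
        H0 returns (30, ())
        H1 returns [(30, ())]
        H2 returns ([(30, ())], 6)
        H3 returns [([(30, ())], 6)]
      branch[2] choose=3:
        H0 returns (15, ())
        H1 returns [(15, ())]
        H2 returns ([(15, ())], 6)
        H3 returns [([(15, ())], 6)]
= [([(25, ())], 6), ([(30, ())], 6), ([(15, ())], 6), ([(50, ())], 6), ([(60, ())], 6), ([(30, ())], 6), ([(25, ())], 6), ([(30, ())], 6), ([(15, ())], 6)]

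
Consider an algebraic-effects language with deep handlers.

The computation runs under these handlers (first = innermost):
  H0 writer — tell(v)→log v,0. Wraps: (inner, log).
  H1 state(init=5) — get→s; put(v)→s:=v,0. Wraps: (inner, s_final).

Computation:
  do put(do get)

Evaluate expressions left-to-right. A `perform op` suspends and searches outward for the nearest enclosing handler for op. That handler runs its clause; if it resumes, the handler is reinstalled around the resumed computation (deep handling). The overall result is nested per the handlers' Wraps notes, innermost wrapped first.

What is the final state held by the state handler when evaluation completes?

Working:
get @ H1 ⇒ 5
put(5) @ H1 ⇒ s:=5
H0 returns (0, ())
H1 returns ((0, ()), 5)
= ((0, ()), 5)

Answer: 5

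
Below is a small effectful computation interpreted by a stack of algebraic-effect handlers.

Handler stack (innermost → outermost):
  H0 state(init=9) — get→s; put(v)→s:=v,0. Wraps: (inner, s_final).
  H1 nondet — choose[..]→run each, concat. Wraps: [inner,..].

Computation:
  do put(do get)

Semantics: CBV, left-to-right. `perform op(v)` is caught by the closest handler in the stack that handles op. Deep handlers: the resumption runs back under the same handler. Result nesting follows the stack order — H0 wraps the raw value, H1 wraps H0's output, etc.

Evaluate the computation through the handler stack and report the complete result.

Answer: [(0, 9)]

Working:
get @ H0 ⇒ 9
put(9) @ H0 ⇒ s:=9
H0 returns (0, 9)
H1 returns [(0, 9)]
= [(0, 9)]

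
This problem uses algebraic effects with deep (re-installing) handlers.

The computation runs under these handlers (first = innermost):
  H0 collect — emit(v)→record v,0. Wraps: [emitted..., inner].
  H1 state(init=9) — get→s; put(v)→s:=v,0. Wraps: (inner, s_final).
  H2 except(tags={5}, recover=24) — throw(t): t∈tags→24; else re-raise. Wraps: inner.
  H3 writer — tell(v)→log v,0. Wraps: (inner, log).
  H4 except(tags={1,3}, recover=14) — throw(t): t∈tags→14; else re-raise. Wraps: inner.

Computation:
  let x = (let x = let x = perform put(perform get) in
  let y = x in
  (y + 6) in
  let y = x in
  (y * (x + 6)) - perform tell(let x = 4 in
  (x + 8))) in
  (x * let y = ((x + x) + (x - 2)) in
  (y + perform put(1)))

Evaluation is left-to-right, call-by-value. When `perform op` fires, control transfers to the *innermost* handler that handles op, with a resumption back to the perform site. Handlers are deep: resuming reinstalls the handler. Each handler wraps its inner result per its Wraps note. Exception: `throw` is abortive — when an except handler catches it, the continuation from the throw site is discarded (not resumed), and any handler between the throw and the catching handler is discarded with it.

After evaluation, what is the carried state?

Step-by-step:
get @ H1 ⇒ 9
put(9) @ H1 ⇒ s:=9
tell(12) @ H3 ⇒ log+=12
put(1) @ H1 ⇒ s:=1
H0 returns [15408]
H1 returns ([15408], 1)
H2 returns ([15408], 1)
H3 returns (([15408], 1), (12))
H4 returns (([15408], 1), (12))
= (([15408], 1), (12))

Answer: 1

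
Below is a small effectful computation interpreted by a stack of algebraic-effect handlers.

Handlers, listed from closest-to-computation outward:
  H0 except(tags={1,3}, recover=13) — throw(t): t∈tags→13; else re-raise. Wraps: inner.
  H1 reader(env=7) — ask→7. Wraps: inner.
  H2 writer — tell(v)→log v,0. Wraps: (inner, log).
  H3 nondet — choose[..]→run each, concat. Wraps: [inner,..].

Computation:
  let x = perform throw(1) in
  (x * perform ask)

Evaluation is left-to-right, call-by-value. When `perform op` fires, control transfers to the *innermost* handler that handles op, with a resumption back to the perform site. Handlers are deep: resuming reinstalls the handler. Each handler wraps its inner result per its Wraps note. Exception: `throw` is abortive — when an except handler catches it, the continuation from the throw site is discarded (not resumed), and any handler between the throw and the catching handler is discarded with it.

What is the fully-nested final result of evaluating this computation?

Step-by-step:
throw(1) @ H0 caught ⇒ 13
H1 returns 13
H2 returns (13, ())
H3 returns [(13, ())]
= [(13, ())]

Answer: [(13, ())]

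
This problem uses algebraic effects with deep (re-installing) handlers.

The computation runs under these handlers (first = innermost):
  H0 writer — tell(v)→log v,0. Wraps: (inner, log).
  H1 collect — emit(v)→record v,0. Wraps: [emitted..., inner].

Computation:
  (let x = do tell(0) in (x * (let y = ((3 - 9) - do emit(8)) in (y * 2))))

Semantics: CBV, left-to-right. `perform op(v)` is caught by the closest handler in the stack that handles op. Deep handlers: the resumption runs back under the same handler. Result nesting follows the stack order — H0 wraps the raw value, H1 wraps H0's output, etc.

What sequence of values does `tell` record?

Answer: (0)

Working:
tell(0) @ H0 ⇒ log+=0
emit(8) @ H1 ⇒ out+=8
H0 returns (0, (0))
H1 returns [8, (0, (0))]
= [8, (0, (0))]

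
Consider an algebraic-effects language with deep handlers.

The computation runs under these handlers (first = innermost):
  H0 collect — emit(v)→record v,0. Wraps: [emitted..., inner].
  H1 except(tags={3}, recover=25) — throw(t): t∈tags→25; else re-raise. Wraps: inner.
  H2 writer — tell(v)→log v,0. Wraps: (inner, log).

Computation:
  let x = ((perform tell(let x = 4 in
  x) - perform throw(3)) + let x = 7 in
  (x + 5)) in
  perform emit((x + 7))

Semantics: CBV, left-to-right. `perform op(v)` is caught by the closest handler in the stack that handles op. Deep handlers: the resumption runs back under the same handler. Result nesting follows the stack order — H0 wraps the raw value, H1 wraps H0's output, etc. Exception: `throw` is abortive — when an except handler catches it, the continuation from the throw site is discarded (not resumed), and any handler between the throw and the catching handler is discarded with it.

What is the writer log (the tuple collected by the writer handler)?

Answer: (4)

Evaluation trace:
tell(4) @ H2 ⇒ log+=4
throw(3) @ H1 caught ⇒ 25
H2 returns (25, (4))
= (25, (4))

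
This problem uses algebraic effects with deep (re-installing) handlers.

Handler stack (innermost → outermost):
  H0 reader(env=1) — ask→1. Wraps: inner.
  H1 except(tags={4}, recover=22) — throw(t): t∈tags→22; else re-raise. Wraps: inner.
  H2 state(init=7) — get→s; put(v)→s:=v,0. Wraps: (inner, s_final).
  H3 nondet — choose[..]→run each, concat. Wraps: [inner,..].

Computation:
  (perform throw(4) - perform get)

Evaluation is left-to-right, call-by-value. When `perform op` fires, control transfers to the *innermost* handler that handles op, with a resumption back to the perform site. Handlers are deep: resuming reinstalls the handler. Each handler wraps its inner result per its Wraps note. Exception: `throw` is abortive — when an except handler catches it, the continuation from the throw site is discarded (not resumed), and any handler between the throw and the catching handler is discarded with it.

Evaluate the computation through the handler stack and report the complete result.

Step-by-step:
throw(4) @ H1 caught ⇒ 22
H2 returns (22, 7)
H3 returns [(22, 7)]
= [(22, 7)]

Answer: [(22, 7)]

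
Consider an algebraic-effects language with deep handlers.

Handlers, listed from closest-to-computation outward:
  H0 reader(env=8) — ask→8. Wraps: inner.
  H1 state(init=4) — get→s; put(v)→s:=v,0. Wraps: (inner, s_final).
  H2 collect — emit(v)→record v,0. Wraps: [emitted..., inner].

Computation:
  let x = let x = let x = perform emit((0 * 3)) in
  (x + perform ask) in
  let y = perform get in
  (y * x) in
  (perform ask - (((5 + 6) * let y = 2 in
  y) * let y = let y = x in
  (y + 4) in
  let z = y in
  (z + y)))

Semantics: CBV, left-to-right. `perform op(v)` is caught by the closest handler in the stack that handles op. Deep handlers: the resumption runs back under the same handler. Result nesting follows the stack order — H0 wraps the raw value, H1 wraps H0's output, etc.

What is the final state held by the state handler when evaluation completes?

Answer: 4

Evaluation trace:
emit(0) @ H2 ⇒ out+=0
ask @ H0 ⇒ 8
get @ H1 ⇒ 4
ask @ H0 ⇒ 8
H0 returns -1576
H1 returns (-1576, 4)
H2 returns [0, (-1576, 4)]
= [0, (-1576, 4)]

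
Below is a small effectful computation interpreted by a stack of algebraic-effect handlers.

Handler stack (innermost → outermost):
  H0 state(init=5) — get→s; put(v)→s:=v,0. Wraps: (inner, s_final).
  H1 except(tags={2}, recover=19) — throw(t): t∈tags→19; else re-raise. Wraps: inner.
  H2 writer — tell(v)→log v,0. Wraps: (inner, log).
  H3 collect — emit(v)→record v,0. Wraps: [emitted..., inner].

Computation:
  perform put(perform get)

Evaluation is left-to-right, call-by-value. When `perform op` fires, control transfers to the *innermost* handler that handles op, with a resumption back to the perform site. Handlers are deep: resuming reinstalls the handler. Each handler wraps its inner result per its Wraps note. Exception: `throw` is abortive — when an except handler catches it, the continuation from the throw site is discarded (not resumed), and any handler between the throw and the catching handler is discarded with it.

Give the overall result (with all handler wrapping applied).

Step-by-step:
get @ H0 ⇒ 5
put(5) @ H0 ⇒ s:=5
H0 returns (0, 5)
H1 returns (0, 5)
H2 returns ((0, 5), ())
H3 returns [((0, 5), ())]
= [((0, 5), ())]

Answer: [((0, 5), ())]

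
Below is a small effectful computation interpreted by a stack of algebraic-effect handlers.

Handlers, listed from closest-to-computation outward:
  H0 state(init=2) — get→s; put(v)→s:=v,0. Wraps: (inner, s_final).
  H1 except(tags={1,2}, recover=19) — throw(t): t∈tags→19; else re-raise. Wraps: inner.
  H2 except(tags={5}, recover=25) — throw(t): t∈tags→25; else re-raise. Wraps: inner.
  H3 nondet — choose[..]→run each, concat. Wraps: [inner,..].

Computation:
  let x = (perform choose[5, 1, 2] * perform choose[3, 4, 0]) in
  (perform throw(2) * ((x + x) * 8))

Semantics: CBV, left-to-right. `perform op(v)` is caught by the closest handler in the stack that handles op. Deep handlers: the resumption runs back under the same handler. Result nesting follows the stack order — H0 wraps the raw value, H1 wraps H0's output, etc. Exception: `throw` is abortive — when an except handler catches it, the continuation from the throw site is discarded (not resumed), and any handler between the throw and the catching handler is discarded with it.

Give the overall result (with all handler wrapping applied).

Answer: [19, 19, 19, 19, 19, 19, 19, 19, 19]

Working:
choose[5, 1, 2] @ H3
  branch[0] choose=5:
    choose[3, 4, 0] @ H3
      branch[0] choose=3:
        throw(2) @ H1 caught ⇒ 19
        H2 returns 19
        H3 returns [19]
      branch[1] choose=4:
        throw(2) @ H1 caught ⇒ 19
        H2 returns 19
        H3 returns [19]
      branch[2] choose=0:
        throw(2) @ H1 caught ⇒ 19
        H2 returns 19
        H3 returns [19]
  branch[1] choose=1:
    choose[3, 4, 0] @ H3
      branch[0] choose=3:
        throw(2) @ H1 caught ⇒ 19
        H2 returns 19
        H3 returns [19]
      branch[1] choose=4:
        throw(2) @ H1 caught ⇒ 19
        H2 returns 19
        H3 returns [19]
      branch[2] choose=0:
        throw(2) @ H1 caught ⇒ 19
        H2 returns 19
        H3 returns [19]
  branch[2] choose=2:
    choose[3, 4, 0] @ H3
      branch[0] choose=3:
        throw(2) @ H1 caught ⇒ 19
        H2 returns 19
        H3 returns [19]
      branch[1] choose=4:
        throw(2) @ H1 caught ⇒ 19
        H2 returns 19
        H3 returns [19]
      branch[2] choose=0:
        throw(2) @ H1 caught ⇒ 19
        H2 returns 19
        H3 returns [19]
= [19, 19, 19, 19, 19, 19, 19, 19, 19]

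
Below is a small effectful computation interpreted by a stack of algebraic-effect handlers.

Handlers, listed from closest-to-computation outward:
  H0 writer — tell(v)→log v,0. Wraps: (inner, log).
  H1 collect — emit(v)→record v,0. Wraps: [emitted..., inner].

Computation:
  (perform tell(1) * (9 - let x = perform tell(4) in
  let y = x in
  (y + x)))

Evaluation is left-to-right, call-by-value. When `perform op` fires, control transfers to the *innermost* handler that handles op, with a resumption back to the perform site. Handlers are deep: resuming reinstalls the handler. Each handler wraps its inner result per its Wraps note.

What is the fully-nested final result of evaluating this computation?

Answer: [(0, (1, 4))]

Evaluation trace:
tell(1) @ H0 ⇒ log+=1
tell(4) @ H0 ⇒ log+=4
H0 returns (0, (1, 4))
H1 returns [(0, (1, 4))]
= [(0, (1, 4))]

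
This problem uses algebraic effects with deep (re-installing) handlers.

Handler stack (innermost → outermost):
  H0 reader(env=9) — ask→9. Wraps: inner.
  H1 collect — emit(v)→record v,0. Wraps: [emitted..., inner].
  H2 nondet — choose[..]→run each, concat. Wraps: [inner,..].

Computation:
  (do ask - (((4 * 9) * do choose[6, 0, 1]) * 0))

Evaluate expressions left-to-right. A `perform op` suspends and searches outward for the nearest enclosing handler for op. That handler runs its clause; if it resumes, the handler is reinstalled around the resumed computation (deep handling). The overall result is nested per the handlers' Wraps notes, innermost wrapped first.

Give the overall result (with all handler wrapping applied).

Answer: [[9], [9], [9]]

Evaluation trace:
ask @ H0 ⇒ 9
choose[6, 0, 1] @ H2
  branch[0] choose=6:
    H0 returns 9
    H1 returns [9]
    H2 returns [[9]]
  branch[1] choose=0:
    H0 returns 9
    H1 returns [9]
    H2 returns [[9]]
  branch[2] choose=1:
    H0 returns 9
    H1 returns [9]
    H2 returns [[9]]
= [[9], [9], [9]]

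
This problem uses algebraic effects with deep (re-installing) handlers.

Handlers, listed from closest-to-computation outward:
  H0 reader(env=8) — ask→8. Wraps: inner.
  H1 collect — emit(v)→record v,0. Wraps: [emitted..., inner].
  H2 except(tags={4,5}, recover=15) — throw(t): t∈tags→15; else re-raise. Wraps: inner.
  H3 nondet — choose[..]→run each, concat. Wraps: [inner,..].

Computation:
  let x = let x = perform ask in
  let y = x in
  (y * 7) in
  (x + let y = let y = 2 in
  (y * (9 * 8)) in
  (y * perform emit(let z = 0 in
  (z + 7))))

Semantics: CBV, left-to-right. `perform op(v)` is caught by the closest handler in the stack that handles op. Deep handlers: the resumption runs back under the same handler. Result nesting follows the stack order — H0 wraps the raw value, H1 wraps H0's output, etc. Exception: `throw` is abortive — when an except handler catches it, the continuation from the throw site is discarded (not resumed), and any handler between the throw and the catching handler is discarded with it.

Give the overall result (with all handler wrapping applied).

Answer: [[7, 56]]

Working:
ask @ H0 ⇒ 8
emit(7) @ H1 ⇒ out+=7
H0 returns 56
H1 returns [7, 56]
H2 returns [7, 56]
H3 returns [[7, 56]]
= [[7, 56]]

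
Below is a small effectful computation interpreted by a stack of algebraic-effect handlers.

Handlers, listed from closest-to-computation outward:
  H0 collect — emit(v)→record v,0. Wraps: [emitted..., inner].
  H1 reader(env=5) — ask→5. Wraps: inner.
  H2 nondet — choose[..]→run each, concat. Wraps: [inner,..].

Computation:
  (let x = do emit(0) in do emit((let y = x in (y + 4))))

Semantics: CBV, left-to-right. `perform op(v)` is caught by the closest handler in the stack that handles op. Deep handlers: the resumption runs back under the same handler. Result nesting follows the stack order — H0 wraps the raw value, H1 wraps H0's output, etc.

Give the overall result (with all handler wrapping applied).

Step-by-step:
emit(0) @ H0 ⇒ out+=0
emit(4) @ H0 ⇒ out+=4
H0 returns [0, 4, 0]
H1 returns [0, 4, 0]
H2 returns [[0, 4, 0]]
= [[0, 4, 0]]

Answer: [[0, 4, 0]]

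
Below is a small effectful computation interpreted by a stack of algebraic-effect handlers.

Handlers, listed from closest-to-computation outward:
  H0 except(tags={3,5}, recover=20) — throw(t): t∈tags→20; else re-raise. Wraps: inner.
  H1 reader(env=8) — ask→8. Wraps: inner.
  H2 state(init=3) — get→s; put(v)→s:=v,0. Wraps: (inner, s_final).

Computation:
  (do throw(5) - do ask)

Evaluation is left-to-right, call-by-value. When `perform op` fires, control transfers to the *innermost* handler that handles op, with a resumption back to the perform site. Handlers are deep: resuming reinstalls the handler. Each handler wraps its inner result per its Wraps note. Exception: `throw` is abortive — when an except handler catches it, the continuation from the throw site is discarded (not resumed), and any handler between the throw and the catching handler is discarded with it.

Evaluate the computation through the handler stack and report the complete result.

Evaluation trace:
throw(5) @ H0 caught ⇒ 20
H1 returns 20
H2 returns (20, 3)
= (20, 3)

Answer: (20, 3)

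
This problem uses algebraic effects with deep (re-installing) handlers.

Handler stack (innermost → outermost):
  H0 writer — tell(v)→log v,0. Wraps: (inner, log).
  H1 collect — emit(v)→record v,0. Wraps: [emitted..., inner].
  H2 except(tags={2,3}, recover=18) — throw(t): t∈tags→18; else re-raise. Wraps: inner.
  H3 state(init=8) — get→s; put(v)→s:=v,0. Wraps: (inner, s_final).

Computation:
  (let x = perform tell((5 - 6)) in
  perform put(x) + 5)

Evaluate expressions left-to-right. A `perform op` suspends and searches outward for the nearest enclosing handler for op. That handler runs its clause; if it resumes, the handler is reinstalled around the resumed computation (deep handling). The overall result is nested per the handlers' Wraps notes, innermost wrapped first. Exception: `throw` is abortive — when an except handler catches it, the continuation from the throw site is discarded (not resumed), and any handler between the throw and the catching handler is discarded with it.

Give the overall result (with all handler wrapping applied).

Answer: ([(5, (-1))], 0)

Working:
tell(-1) @ H0 ⇒ log+=-1
put(0) @ H3 ⇒ s:=0
H0 returns (5, (-1))
H1 returns [(5, (-1))]
H2 returns [(5, (-1))]
H3 returns ([(5, (-1))], 0)
= ([(5, (-1))], 0)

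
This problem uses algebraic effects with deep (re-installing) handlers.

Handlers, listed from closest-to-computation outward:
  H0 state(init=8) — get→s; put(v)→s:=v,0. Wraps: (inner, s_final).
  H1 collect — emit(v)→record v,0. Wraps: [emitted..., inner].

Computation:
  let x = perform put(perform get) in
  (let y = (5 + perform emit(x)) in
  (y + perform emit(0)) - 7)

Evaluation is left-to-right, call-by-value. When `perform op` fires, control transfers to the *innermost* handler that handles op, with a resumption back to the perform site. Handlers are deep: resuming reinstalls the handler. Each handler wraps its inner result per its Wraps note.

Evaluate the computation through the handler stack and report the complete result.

Answer: [0, 0, (-2, 8)]

Step-by-step:
get @ H0 ⇒ 8
put(8) @ H0 ⇒ s:=8
emit(0) @ H1 ⇒ out+=0
emit(0) @ H1 ⇒ out+=0
H0 returns (-2, 8)
H1 returns [0, 0, (-2, 8)]
= [0, 0, (-2, 8)]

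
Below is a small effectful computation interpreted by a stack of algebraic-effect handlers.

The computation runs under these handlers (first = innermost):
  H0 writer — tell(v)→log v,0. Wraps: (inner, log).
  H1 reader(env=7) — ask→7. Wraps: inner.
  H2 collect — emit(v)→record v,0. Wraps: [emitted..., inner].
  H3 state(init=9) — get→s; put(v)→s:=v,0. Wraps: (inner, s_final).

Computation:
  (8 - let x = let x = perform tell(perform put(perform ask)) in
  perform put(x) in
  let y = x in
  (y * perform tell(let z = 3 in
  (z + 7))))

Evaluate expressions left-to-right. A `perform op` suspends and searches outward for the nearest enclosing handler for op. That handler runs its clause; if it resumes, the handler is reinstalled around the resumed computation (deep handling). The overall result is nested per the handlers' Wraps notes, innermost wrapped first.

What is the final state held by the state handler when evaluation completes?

Answer: 0

Evaluation trace:
ask @ H1 ⇒ 7
put(7) @ H3 ⇒ s:=7
tell(0) @ H0 ⇒ log+=0
put(0) @ H3 ⇒ s:=0
tell(10) @ H0 ⇒ log+=10
H0 returns (8, (0, 10))
H1 returns (8, (0, 10))
H2 returns [(8, (0, 10))]
H3 returns ([(8, (0, 10))], 0)
= ([(8, (0, 10))], 0)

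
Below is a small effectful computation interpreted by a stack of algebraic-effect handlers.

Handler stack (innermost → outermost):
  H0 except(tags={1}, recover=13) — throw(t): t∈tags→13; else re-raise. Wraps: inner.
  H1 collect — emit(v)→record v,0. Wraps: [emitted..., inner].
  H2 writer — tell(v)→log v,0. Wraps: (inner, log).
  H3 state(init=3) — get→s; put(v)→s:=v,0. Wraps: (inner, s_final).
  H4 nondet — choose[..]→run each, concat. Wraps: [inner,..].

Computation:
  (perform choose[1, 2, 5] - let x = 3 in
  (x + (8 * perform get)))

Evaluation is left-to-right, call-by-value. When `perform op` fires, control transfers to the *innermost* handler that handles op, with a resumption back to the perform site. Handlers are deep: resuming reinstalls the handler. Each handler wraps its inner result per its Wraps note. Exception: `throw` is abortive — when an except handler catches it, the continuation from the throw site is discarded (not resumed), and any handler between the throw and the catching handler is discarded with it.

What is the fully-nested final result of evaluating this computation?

Evaluation trace:
choose[1, 2, 5] @ H4
  branch[0] choose=1:
    get @ H3 ⇒ 3
    H0 returns -26
    H1 returns [-26]
    H2 returns ([-26], ())
    H3 returns (([-26], ()), 3)
    H4 returns [(([-26], ()), 3)]
  branch[1] choose=2:
    get @ H3 ⇒ 3
    H0 returns -25
    H1 returns [-25]
    H2 returns ([-25], ())
    H3 returns (([-25], ()), 3)
    H4 returns [(([-25], ()), 3)]
  branch[2] choose=5:
    get @ H3 ⇒ 3
    H0 returns -22
    H1 returns [-22]
    H2 returns ([-22], ())
    H3 returns (([-22], ()), 3)
    H4 returns [(([-22], ()), 3)]
= [(([-26], ()), 3), (([-25], ()), 3), (([-22], ()), 3)]

Answer: [(([-26], ()), 3), (([-25], ()), 3), (([-22], ()), 3)]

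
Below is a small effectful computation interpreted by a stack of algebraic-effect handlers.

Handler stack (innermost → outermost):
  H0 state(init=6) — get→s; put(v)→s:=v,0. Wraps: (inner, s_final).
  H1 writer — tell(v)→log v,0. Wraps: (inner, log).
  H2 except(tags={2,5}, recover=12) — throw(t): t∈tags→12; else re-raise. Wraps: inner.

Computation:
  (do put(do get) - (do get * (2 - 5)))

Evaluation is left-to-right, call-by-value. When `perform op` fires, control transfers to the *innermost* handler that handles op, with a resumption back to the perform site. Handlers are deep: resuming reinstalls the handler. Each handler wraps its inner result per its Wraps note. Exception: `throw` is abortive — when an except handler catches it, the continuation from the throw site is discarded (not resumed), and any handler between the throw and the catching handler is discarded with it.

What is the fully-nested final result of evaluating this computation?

Evaluation trace:
get @ H0 ⇒ 6
put(6) @ H0 ⇒ s:=6
get @ H0 ⇒ 6
H0 returns (18, 6)
H1 returns ((18, 6), ())
H2 returns ((18, 6), ())
= ((18, 6), ())

Answer: ((18, 6), ())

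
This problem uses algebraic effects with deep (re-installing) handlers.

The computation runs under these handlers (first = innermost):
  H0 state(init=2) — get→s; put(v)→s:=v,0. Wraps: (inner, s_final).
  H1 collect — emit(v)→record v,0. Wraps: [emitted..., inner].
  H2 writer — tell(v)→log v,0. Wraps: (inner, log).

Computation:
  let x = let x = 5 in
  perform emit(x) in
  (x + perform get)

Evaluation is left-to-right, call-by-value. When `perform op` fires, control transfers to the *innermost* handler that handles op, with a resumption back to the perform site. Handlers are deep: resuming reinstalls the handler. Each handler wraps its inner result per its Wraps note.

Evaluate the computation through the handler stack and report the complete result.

Answer: ([5, (2, 2)], ())

Step-by-step:
emit(5) @ H1 ⇒ out+=5
get @ H0 ⇒ 2
H0 returns (2, 2)
H1 returns [5, (2, 2)]
H2 returns ([5, (2, 2)], ())
= ([5, (2, 2)], ())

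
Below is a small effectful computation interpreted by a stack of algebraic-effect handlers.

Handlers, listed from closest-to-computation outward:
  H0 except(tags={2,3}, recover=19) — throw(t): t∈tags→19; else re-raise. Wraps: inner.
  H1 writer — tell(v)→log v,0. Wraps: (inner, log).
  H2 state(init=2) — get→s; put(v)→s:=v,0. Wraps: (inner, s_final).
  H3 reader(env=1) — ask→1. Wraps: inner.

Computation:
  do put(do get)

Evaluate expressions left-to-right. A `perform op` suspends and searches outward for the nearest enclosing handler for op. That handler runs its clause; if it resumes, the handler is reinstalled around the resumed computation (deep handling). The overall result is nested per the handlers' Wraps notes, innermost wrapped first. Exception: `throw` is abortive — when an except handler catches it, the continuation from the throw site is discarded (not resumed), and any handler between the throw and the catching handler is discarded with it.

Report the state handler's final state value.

Evaluation trace:
get @ H2 ⇒ 2
put(2) @ H2 ⇒ s:=2
H0 returns 0
H1 returns (0, ())
H2 returns ((0, ()), 2)
H3 returns ((0, ()), 2)
= ((0, ()), 2)

Answer: 2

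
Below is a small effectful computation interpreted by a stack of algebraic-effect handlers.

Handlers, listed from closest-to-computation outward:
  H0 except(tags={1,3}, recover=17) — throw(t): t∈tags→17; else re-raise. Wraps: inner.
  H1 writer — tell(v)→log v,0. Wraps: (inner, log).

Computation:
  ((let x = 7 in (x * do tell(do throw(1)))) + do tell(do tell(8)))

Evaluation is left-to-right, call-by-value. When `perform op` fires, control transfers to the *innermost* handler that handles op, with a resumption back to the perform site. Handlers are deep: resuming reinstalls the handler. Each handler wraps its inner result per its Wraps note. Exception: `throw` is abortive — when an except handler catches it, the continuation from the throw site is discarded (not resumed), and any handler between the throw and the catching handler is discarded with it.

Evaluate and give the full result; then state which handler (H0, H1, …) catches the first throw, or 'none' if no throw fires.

Answer: (17, ()) ; first throw caught by: H0

Working:
throw(1) @ H0 caught ⇒ 17
H1 returns (17, ())
= (17, ())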